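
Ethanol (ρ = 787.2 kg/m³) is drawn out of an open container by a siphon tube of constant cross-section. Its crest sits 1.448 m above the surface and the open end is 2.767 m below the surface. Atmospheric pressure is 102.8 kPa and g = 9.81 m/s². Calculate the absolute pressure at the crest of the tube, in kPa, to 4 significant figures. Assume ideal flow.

Bernoulli surface→outlet gives ½v² = g·h_out, so v = √(2·9.81·2.767) = 7.368 m/s.
The bore is uniform, so the speed at the crest is the same v. Bernoulli surface→crest: P_atm = P_top + ½ρv² + ρg·h_top.
P_top = 102800 − ½·787.2·7.368² − 787.2·9.81·1.448 = 70250 Pa.

70.25 kPa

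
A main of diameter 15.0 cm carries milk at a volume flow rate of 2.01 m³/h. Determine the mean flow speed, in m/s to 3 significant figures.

Q = 2.01 m³/h = 0.000558 m³/s.
v = Q/A = 0.000558 / 0.0177 = 0.0316 m/s.

v = 0.0316 m/s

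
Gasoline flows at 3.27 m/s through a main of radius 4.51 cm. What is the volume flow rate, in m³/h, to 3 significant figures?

Q = A·v = 0.00639 m² × 3.27 m/s = 0.0209 m³/s.
Converting: 0.0209 m³/s × 3600 = 75.2 m³/h.

75.2 m³/h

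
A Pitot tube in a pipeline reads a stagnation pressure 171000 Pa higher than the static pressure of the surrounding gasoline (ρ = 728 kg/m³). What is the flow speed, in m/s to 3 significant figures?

v = 21.7 m/s

At the stagnation point the flow is brought to rest, so Bernoulli gives P_stag − P_static = ½ρv².
v = √(2ΔP/ρ) = √(2·171000/728) = 21.7 m/s.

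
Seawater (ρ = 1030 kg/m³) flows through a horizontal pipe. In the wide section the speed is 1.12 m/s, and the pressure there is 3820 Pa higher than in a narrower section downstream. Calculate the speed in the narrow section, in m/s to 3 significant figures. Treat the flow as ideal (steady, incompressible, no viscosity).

v₂ ≈ 2.94 m/s

Horizontal Bernoulli: P₁ + ½ρv₁² = P₂ + ½ρv₂², so v₂² = v₁² + 2(P₁ − P₂)/ρ.
v₂ = √(1.12² + 2·3820/1030) = √(1.25 + 7.42) = 2.94 m/s.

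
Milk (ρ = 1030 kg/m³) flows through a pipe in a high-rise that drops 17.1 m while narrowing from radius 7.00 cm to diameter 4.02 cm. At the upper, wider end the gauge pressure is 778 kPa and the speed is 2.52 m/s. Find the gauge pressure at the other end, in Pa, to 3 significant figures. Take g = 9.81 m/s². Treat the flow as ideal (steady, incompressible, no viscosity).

P₂ ≈ 473000 Pa

By continuity, v₂ = v₁·A₁/A₂ = 2.52·(154/12.7) = 30.6 m/s.
Bernoulli: P₁ + ½ρv₁² + ρg h₁ = P₂ + ½ρv₂² + ρg h₂, so P₂ = P₁ + ½ρ(v₁² − v₂²) − ρg(h₂ − h₁).
P₂ = 778000 + ½·1030·(2.52² − 30.6²) − 1030·9.81·(−17.1) = 778000 + (-478000) − (-173000) = 473000 Pa.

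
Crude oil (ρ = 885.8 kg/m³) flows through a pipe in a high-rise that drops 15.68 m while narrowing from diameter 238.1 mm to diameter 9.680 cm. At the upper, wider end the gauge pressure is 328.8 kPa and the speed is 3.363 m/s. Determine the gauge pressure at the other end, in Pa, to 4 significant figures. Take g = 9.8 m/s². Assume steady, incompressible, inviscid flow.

P₂ ≈ 286600 Pa

By continuity, v₂ = v₁·A₁/A₂ = 3.363·(445.3/73.59) = 20.35 m/s.
Bernoulli: P₁ + ½ρv₁² + ρg h₁ = P₂ + ½ρv₂² + ρg h₂, so P₂ = P₁ + ½ρ(v₁² − v₂²) − ρg(h₂ − h₁).
P₂ = 328800 + ½·885.8·(3.363² − 20.35²) − 885.8·9.8·(−15.68) = 328800 + (-178300) − (-136100) = 286600 Pa.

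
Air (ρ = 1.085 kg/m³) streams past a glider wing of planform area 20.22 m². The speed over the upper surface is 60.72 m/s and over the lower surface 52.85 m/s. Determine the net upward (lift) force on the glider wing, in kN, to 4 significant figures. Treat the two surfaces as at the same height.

F ≈ 9.804 kN

From P + ½ρv² = const at equal height, P_low − P_up = ½ρ(v_up² − v_low²).
ΔP = ½·1.085·(60.72² − 52.85²) = 484.9 Pa.
Lift = ΔP · A = 484.9 × 20.22 = 9804 N.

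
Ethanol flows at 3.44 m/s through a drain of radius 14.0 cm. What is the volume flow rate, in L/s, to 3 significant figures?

Q = A·v = 0.0616 m² × 3.44 m/s = 0.212 m³/s.
Converting: 0.212 m³/s × 1000 = 212 L/s.

Q = 212 L/s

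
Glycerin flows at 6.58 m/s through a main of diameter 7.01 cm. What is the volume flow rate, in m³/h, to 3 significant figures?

91.4 m³/h

Q = A·v = 0.00386 m² × 6.58 m/s = 0.0254 m³/s.
Converting: 0.0254 m³/s × 3600 = 91.4 m³/h.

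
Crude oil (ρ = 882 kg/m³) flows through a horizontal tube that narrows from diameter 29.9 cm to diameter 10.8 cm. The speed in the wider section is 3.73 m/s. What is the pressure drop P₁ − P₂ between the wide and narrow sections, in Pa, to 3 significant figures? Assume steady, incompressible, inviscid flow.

354000 Pa

The volume flow rate is constant, so v₂ = (A₁/A₂)v₁ = (702/91.6)·3.73 = 28.6 m/s.
With no height change, Bernoulli's equation is P₁ + ½ρv₁² = P₂ + ½ρv₂².
P₁ − P₂ = ½·882·(28.6² − 3.73²) = ½·882·803 = 354000 Pa.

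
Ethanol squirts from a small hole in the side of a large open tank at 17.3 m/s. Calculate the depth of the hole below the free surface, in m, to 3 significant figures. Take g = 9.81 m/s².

h ≈ 15.3 m

Inverting v = √(2gh) gives h = v² / 2g.
h = 17.3²/(2·9.81) = 299/19.62 = 15.3 m.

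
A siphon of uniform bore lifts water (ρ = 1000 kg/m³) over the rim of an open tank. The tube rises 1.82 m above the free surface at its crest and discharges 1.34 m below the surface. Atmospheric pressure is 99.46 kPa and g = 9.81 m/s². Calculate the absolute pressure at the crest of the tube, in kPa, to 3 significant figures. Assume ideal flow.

Bernoulli surface→outlet gives ½v² = g·h_out, so v = √(2·9.81·1.34) = 5.13 m/s.
Continuity keeps v the same throughout the tube; from surface to crest, P_atm + 0 = P_top + ½ρv² + ρg·h_top.
P_top = 99460 − ½·1000·5.13² − 1000·9.81·1.82 = 68500 Pa.

P_top ≈ 68.5 kPa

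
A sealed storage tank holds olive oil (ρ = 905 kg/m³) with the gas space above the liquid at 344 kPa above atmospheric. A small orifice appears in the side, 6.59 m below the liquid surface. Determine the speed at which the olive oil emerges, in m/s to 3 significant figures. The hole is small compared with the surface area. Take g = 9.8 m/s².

29.8 m/s

Take point 1 at the surface (v₁ ≈ 0) and point 2 at the hole (at atmospheric pressure). Bernoulli: P₁ + ρg h = P_atm + ½ρv₂².
With P₁ − P_atm = 344000 Pa, v₂ = √(2gh + 2ΔP/ρ) = √(2·9.8·6.59 + 2·344000/905) = 29.8 m/s.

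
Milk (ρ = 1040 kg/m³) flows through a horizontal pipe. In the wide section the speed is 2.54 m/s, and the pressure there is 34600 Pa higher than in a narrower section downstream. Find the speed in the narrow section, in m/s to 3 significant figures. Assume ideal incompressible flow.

Horizontal Bernoulli: P₁ + ½ρv₁² = P₂ + ½ρv₂², so v₂² = v₁² + 2(P₁ − P₂)/ρ.
v₂ = √(2.54² + 2·34600/1040) = √(6.45 + 66.5) = 8.54 m/s.

v₂ ≈ 8.54 m/s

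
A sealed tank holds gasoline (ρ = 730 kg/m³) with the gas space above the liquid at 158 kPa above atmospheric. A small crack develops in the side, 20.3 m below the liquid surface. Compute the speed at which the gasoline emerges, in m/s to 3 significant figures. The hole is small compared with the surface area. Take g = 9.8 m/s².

Take point 1 at the surface (v₁ ≈ 0) and point 2 at the hole (at atmospheric pressure). Bernoulli: P₁ + ρg h = P_atm + ½ρv₂².
With P₁ − P_atm = 158000 Pa, v₂ = √(2gh + 2ΔP/ρ) = √(2·9.8·20.3 + 2·158000/730) = 28.8 m/s.

v ≈ 28.8 m/s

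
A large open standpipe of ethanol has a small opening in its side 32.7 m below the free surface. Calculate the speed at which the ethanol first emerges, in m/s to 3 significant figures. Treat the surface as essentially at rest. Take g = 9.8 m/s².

25.3 m/s

The surface is effectively still and both ends are open, so ½v² = gh and v = √(2·9.8·32.7) = 25.3 m/s.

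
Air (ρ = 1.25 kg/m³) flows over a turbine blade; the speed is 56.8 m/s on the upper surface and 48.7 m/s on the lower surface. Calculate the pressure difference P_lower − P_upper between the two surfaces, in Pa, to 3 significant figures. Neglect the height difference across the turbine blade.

With negligible Δh, P + ½ρv² is constant, so P_low − P_up = ½ρ(v_up² − v_low²).
ΔP = ½·1.25·(56.8² − 48.7²) = 534 Pa.

ΔP ≈ 534 Pa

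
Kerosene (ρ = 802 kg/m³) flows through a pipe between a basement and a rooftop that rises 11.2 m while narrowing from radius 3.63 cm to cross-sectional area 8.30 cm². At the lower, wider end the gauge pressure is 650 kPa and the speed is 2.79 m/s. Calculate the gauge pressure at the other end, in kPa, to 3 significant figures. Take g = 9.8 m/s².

Continuity gives A₁v₁ = A₂v₂, so v₂ = (41.4 cm²)/(8.30 cm²) × 2.79 m/s = 13.9 m/s.
Applying Bernoulli between the two ends and solving for P₂: P₂ = P₁ + ½ρ(v₁² − v₂²) − ρgΔh.
P₂ = 650000 + ½·802·(2.79² − 13.9²) − 802·9.8·(+11.2) = 650000 + (-74500) − (88000) = 487000 Pa.

P₂ = 487 kPa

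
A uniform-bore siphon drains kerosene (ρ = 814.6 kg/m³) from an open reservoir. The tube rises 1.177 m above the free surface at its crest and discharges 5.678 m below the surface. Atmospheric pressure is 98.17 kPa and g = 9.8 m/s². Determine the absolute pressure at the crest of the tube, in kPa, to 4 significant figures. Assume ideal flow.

P_top ≈ 43.45 kPa

The outlet speed comes from Torricelli: v = √(2g·5.678) = 10.55 m/s.
Continuity keeps v the same throughout the tube; from surface to crest, P_atm + 0 = P_top + ½ρv² + ρg·h_top.
P_top = 98170 − ½·814.6·10.55² − 814.6·9.8·1.177 = 43450 Pa.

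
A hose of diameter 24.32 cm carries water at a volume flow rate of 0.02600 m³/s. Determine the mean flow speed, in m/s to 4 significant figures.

Q = 0.02600 m³/s = 0.02600 m³/s.
v = Q/A = 0.02600 / 0.04645 = 0.5597 m/s.

v ≈ 0.5597 m/s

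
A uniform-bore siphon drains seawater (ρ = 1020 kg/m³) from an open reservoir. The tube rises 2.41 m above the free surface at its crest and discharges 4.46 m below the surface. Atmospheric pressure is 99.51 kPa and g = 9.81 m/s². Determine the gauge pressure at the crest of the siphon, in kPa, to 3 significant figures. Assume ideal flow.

From the surface to the outlet (both open to atmosphere, surface at rest): v = √(2g·h_out) = √(2·9.81·4.46) = 9.35 m/s.
With constant cross-section the crest speed equals v; applying Bernoulli from the surface up to the crest, P_top = P_atm − ½ρv² − ρg·h_top.
P_top = 99510 − ½·1020·9.35² − 1020·9.81·2.41 = 30800 Pa. So P_gauge = P_top − P_atm = -68700 Pa.

P_gauge = -68.7 kPa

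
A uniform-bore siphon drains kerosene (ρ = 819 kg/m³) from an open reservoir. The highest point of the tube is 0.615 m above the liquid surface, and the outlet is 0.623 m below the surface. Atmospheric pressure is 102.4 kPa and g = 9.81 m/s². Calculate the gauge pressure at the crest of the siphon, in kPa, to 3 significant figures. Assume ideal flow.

P_gauge = -9.95 kPa

The outlet speed comes from Torricelli: v = √(2g·0.623) = 3.50 m/s.
With constant cross-section the crest speed equals v; applying Bernoulli from the surface up to the crest, P_top = P_atm − ½ρv² − ρg·h_top.
P_top = 102400 − ½·819·3.50² − 819·9.81·0.615 = 92500 Pa. So P_gauge = P_top − P_atm = -9950 Pa.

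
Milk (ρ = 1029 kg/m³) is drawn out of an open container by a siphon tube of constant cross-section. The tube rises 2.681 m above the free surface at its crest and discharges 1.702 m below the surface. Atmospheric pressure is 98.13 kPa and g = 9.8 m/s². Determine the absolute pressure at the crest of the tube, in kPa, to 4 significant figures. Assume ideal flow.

Bernoulli surface→outlet gives ½v² = g·h_out, so v = √(2·9.8·1.702) = 5.776 m/s.
Continuity keeps v the same throughout the tube; from surface to crest, P_atm + 0 = P_top + ½ρv² + ρg·h_top.
P_top = 98130 − ½·1029·5.776² − 1029·9.8·2.681 = 53930 Pa.

P_top ≈ 53.93 kPa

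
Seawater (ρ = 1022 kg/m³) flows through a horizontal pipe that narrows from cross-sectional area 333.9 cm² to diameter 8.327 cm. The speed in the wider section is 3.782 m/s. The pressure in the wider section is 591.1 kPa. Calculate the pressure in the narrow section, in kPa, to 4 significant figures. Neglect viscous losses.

P₂ ≈ 323.6 kPa

The volume flow rate is constant, so v₂ = (A₁/A₂)v₁ = (333.9/54.46)·3.782 = 23.19 m/s.
Bernoulli (h₁ = h₂): P₁ − P₂ = ½ρ(v₂² − v₁²).
P₂ = P₁ − ½ρ(v₂² − v₁²) = 591100 − ½·1022·(23.19² − 3.782²) = 591100 − 267500 = 323600 Pa.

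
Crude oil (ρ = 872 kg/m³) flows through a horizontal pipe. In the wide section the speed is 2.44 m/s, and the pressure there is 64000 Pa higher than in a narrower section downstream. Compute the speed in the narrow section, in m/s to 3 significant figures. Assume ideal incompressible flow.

v₂ ≈ 12.4 m/s

Horizontal Bernoulli: P₁ + ½ρv₁² = P₂ + ½ρv₂², so v₂² = v₁² + 2(P₁ − P₂)/ρ.
v₂ = √(2.44² + 2·64000/872) = √(5.95 + 147) = 12.4 m/s.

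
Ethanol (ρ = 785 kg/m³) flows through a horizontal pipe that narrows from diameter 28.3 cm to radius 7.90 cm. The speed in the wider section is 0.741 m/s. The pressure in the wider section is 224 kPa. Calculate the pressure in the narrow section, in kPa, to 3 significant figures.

P₂ = 222 kPa

Mass conservation (A₁v₁ = A₂v₂) gives v₂ = 0.741 × 629/196 = 2.38 m/s.
With no height change, Bernoulli's equation is P₁ + ½ρv₁² = P₂ + ½ρv₂².
P₂ = P₁ − ½ρ(v₂² − v₁²) = 224000 − ½·785·(2.38² − 0.741²) = 224000 − 2000 = 222000 Pa.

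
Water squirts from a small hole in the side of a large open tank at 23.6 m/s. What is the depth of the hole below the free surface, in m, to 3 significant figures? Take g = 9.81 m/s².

For a small hole in a large open tank, ½v² = gh, giving h = v²/(2g).
h = 23.6²/(2·9.81) = 557/19.62 = 28.4 m.

h = 28.4 m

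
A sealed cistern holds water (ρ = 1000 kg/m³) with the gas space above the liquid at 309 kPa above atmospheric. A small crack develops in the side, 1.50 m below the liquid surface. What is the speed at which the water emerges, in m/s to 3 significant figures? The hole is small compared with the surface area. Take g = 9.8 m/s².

v ≈ 25.4 m/s

Take point 1 at the surface (v₁ ≈ 0) and point 2 at the hole (at atmospheric pressure). Bernoulli: P₁ + ρg h = P_atm + ½ρv₂².
With P₁ − P_atm = 309000 Pa, v₂ = √(2gh + 2ΔP/ρ) = √(2·9.8·1.50 + 2·309000/1000) = 25.4 m/s.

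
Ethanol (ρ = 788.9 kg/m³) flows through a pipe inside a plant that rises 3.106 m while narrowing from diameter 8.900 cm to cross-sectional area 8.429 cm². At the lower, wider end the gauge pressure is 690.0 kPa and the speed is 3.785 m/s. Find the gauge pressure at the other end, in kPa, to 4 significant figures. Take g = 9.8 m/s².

By continuity, v₂ = v₁·A₁/A₂ = 3.785·(62.21/8.429) = 27.94 m/s.
Bernoulli: P₁ + ½ρv₁² + ρg h₁ = P₂ + ½ρv₂² + ρg h₂, so P₂ = P₁ + ½ρ(v₁² − v₂²) − ρg(h₂ − h₁).
P₂ = 690000 + ½·788.9·(3.785² − 27.94²) − 788.9·9.8·(+3.106) = 690000 + (-302200) − (24010) = 363800 Pa.

363.8 kPa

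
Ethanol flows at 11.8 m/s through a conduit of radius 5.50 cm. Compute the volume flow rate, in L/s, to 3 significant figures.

Q ≈ 112 L/s

Q = A·v = 0.00950 m² × 11.8 m/s = 0.112 m³/s.
Converting: 0.112 m³/s × 1000 = 112 L/s.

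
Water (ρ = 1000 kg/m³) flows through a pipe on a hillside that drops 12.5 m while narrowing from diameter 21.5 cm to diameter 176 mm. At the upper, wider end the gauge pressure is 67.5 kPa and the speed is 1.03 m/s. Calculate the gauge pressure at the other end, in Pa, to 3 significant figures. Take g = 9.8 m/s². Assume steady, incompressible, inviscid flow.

By continuity, v₂ = v₁·A₁/A₂ = 1.03·(363/243) = 1.54 m/s.
Applying Bernoulli between the two ends and solving for P₂: P₂ = P₁ + ½ρ(v₁² − v₂²) − ρgΔh.
P₂ = 67500 + ½·1000·(1.03² − 1.54²) − 1000·9.8·(−12.5) = 67500 + (-651) − (-122000) = 189000 Pa.

P₂ = 189000 Pa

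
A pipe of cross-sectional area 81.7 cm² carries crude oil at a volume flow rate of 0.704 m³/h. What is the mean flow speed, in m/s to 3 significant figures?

Q = 0.704 m³/h = 0.000196 m³/s.
v = Q/A = 0.000196 / 0.00817 = 0.0239 m/s.

v ≈ 0.0239 m/s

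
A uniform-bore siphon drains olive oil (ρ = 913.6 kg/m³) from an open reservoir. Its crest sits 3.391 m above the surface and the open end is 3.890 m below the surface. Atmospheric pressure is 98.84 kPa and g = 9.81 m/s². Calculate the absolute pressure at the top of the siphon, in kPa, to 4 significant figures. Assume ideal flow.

P_top ≈ 33.58 kPa

Bernoulli surface→outlet gives ½v² = g·h_out, so v = √(2·9.81·3.890) = 8.736 m/s.
Continuity keeps v the same throughout the tube; from surface to crest, P_atm + 0 = P_top + ½ρv² + ρg·h_top.
P_top = 98840 − ½·913.6·8.736² − 913.6·9.81·3.391 = 33580 Pa.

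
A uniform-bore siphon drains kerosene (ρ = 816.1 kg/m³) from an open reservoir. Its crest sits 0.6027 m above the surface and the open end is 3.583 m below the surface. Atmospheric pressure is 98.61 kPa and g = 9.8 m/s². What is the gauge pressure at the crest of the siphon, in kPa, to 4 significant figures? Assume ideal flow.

P_gauge = -33.48 kPa

The outlet speed comes from Torricelli: v = √(2g·3.583) = 8.380 m/s.
With constant cross-section the crest speed equals v; applying Bernoulli from the surface up to the crest, P_top = P_atm − ½ρv² − ρg·h_top.
P_top = 98610 − ½·816.1·8.380² − 816.1·9.8·0.6027 = 65130 Pa. So P_gauge = P_top − P_atm = -33480 Pa.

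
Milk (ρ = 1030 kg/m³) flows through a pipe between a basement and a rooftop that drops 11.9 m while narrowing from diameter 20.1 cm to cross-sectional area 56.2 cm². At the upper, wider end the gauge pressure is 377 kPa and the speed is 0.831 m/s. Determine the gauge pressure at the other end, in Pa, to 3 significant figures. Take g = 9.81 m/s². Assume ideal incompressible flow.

P₂ ≈ 486000 Pa

Continuity gives A₁v₁ = A₂v₂, so v₂ = (317 cm²)/(56.2 cm²) × 0.831 m/s = 4.69 m/s.
Energy conservation along the streamline gives P₂ = P₁ − ½ρ(v₂² − v₁²) − ρg(h₂ − h₁).
P₂ = 377000 + ½·1030·(0.831² − 4.69²) − 1030·9.81·(−11.9) = 377000 + (-11000) − (-120000) = 486000 Pa.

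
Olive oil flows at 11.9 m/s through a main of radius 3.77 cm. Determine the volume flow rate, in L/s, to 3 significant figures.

Q = 53.1 L/s

Q = A·v = 0.00447 m² × 11.9 m/s = 0.0531 m³/s.
Converting: 0.0531 m³/s × 1000 = 53.1 L/s.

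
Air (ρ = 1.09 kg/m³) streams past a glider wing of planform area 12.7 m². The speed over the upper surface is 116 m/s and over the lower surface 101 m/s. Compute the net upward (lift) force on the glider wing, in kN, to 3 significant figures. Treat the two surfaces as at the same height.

From P + ½ρv² = const at equal height, P_low − P_up = ½ρ(v_up² − v_low²).
ΔP = ½·1.09·(116² − 101²) = 1770 Pa.
Lift = ΔP · A = 1770 × 12.7 = 22500 N.

F ≈ 22.5 kN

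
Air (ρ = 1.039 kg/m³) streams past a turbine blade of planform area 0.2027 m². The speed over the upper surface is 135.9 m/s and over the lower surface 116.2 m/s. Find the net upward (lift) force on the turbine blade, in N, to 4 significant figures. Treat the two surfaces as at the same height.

The faster flow above has the lower pressure; Bernoulli (same height) gives ΔP = ½ρ(v_up² − v_low²).
ΔP = ½·1.039·(135.9² − 116.2²) = 2580 Pa.
Lift = ΔP · A = 2580 × 0.2027 = 523.0 N.

F ≈ 523.0 N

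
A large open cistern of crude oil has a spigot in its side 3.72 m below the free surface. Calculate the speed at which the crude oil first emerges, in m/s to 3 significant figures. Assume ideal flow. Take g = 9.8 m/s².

Torricelli's result v = √(2gh) gives v = √(2·9.8·3.72) = 8.54 m/s.

v ≈ 8.54 m/s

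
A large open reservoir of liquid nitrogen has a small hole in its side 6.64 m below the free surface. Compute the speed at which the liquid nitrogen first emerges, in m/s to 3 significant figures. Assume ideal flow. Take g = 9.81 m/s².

v = 11.4 m/s

Torricelli's result v = √(2gh) gives v = √(2·9.81·6.64) = 11.4 m/s.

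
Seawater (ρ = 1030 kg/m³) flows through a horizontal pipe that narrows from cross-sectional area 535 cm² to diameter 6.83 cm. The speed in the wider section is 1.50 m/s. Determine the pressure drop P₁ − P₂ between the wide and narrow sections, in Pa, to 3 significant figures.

ΔP ≈ 246000 Pa

Continuity gives A₁v₁ = A₂v₂, so v₂ = (535 cm²)/(36.6 cm²) × 1.50 m/s = 21.9 m/s.
Bernoulli (h₁ = h₂): P₁ − P₂ = ½ρ(v₂² − v₁²).
P₁ − P₂ = ½·1030·(21.9² − 1.50²) = ½·1030·478 = 246000 Pa.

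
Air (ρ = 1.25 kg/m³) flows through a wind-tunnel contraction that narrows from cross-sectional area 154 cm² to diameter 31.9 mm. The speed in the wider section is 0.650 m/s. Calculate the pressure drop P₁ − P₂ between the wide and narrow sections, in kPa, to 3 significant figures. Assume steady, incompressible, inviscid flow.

Mass conservation (A₁v₁ = A₂v₂) gives v₂ = 0.650 × 154/7.99 = 12.5 m/s.
With no height change, Bernoulli's equation is P₁ + ½ρv₁² = P₂ + ½ρv₂².
P₁ − P₂ = ½·1.25·(12.5² − 0.650²) = ½·1.25·156 = 97.8 Pa.

0.0978 kPa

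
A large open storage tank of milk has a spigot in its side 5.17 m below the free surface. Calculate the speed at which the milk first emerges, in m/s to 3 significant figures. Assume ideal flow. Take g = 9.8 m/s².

The surface is effectively still and both ends are open, so ½v² = gh and v = √(2·9.8·5.17) = 10.1 m/s.

v = 10.1 m/s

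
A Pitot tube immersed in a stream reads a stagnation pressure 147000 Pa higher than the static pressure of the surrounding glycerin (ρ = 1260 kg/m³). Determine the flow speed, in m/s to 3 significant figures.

15.3 m/s

Bernoulli between the free stream and the stagnation point: ½ρv² = P_stag − P_static.
v = √(2ΔP/ρ) = √(2·147000/1260) = 15.3 m/s.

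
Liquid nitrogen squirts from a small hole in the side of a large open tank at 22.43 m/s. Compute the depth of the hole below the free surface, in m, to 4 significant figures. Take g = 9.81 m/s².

Inverting v = √(2gh) gives h = v² / 2g.
h = 22.43²/(2·9.81) = 503.1/19.62 = 25.64 m.

h ≈ 25.64 m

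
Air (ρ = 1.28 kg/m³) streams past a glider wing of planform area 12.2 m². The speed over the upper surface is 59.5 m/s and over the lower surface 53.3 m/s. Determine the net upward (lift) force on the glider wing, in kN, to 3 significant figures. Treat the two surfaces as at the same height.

From P + ½ρv² = const at equal height, P_low − P_up = ½ρ(v_up² − v_low²).
ΔP = ½·1.28·(59.5² − 53.3²) = 448 Pa.
Lift = ΔP · A = 448 × 12.2 = 5460 N.

F ≈ 5.46 kN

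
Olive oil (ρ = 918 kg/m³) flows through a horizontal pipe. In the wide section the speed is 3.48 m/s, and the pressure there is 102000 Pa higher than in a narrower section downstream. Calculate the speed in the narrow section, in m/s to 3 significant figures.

Horizontal Bernoulli: P₁ + ½ρv₁² = P₂ + ½ρv₂², so v₂² = v₁² + 2(P₁ − P₂)/ρ.
v₂ = √(3.48² + 2·102000/918) = √(12.1 + 222) = 15.3 m/s.

v₂ ≈ 15.3 m/s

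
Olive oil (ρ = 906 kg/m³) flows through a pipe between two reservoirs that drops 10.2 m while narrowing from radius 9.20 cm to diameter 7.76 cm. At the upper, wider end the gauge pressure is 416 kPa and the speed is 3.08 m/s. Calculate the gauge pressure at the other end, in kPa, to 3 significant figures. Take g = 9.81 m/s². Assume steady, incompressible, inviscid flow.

Continuity gives A₁v₁ = A₂v₂, so v₂ = (266 cm²)/(47.3 cm²) × 3.08 m/s = 17.3 m/s.
Applying Bernoulli between the two ends and solving for P₂: P₂ = P₁ + ½ρ(v₁² − v₂²) − ρgΔh.
P₂ = 416000 + ½·906·(3.08² − 17.3²) − 906·9.81·(−10.2) = 416000 + (-132000) − (-90700) = 375000 Pa.

P₂ ≈ 375 kPa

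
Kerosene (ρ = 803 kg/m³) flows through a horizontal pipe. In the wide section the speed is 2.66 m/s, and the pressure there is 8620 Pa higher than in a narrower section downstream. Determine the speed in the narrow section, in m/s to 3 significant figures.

v₂ ≈ 5.34 m/s

Along the level pipe P + ½ρv² is conserved, hence v₂² = v₁² + 2(P₁ − P₂)/ρ.
v₂ = √(2.66² + 2·8620/803) = √(7.08 + 21.5) = 5.34 m/s.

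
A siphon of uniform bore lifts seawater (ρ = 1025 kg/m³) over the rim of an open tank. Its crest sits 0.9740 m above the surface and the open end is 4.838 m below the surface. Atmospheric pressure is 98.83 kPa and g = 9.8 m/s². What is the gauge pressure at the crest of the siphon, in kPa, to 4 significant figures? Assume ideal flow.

The outlet speed comes from Torricelli: v = √(2g·4.838) = 9.738 m/s.
With constant cross-section the crest speed equals v; applying Bernoulli from the surface up to the crest, P_top = P_atm − ½ρv² − ρg·h_top.
P_top = 98830 − ½·1025·9.738² − 1025·9.8·0.9740 = 40450 Pa. So P_gauge = P_top − P_atm = -58380 Pa.

P_gauge ≈ -58.38 kPa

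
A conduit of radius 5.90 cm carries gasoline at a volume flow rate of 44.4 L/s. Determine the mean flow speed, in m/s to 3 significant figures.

Q = 44.4 L/s = 0.0444 m³/s.
v = Q/A = 0.0444 / 0.0109 = 4.06 m/s.

4.06 m/s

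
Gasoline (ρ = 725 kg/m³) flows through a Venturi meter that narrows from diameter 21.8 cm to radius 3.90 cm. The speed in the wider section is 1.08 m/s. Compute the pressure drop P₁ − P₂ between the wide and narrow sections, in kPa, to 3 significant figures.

ΔP ≈ 25.4 kPa

The volume flow rate is constant, so v₂ = (A₁/A₂)v₁ = (373/47.8)·1.08 = 8.44 m/s.
The pipe is horizontal, so Bernoulli reduces to P₁ + ½ρv₁² = P₂ + ½ρv₂².
P₁ − P₂ = ½·725·(8.44² − 1.08²) = ½·725·70.0 = 25400 Pa.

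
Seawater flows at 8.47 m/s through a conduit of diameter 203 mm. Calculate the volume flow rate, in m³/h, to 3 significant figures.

Q = A·v = 0.0324 m² × 8.47 m/s = 0.274 m³/s.
Converting: 0.274 m³/s × 3600 = 987 m³/h.

Q ≈ 987 m³/h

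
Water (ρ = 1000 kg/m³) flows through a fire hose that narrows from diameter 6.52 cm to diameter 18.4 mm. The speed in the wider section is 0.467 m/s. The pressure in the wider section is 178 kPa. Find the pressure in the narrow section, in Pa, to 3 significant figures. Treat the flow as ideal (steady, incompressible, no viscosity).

P₂ ≈ 161000 Pa

By continuity, v₂ = v₁·A₁/A₂ = 0.467·(33.4/2.66) = 5.86 m/s.
With no height change, Bernoulli's equation is P₁ + ½ρv₁² = P₂ + ½ρv₂².
P₂ = P₁ − ½ρ(v₂² − v₁²) = 178000 − ½·1000·(5.86² − 0.467²) = 178000 − 17100 = 161000 Pa.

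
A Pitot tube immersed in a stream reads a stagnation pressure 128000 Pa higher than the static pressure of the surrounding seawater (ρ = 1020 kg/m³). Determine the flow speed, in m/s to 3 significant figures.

v = 15.8 m/s

Bernoulli between the free stream and the stagnation point: ½ρv² = P_stag − P_static.
v = √(2ΔP/ρ) = √(2·128000/1020) = 15.8 m/s.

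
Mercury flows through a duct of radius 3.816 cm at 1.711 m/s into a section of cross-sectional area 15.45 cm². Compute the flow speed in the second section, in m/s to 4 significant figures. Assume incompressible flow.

v₂ ≈ 5.066 m/s

By continuity, v₂ = v₁·A₁/A₂ = 1.711·(45.75/15.45) = 5.066 m/s.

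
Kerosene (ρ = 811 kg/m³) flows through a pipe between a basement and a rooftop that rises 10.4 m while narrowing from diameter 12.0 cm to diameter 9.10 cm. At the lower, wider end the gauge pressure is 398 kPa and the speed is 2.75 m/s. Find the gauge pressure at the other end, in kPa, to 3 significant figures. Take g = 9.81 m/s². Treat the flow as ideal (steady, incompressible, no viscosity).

P₂ = 309 kPa

The volume flow rate is constant, so v₂ = (A₁/A₂)v₁ = (113/65.0)·2.75 = 4.78 m/s.
Bernoulli: P₁ + ½ρv₁² + ρg h₁ = P₂ + ½ρv₂² + ρg h₂, so P₂ = P₁ + ½ρ(v₁² − v₂²) − ρg(h₂ − h₁).
P₂ = 398000 + ½·811·(2.75² − 4.78²) − 811·9.81·(+10.4) = 398000 + (-6210) − (82700) = 309000 Pa.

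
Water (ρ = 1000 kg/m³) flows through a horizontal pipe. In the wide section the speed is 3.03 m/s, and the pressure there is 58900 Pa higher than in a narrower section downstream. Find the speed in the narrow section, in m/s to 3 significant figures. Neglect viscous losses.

With h₁ = h₂, rearranging Bernoulli gives v₂ = √(v₁² + 2ΔP/ρ).
v₂ = √(3.03² + 2·58900/1000) = √(9.18 + 118) = 11.3 m/s.

v₂ ≈ 11.3 m/s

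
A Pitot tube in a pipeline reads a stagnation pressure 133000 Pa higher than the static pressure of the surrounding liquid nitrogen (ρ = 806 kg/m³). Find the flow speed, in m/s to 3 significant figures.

v ≈ 18.2 m/s

Bernoulli between the free stream and the stagnation point: ½ρv² = P_stag − P_static.
v = √(2ΔP/ρ) = √(2·133000/806) = 18.2 m/s.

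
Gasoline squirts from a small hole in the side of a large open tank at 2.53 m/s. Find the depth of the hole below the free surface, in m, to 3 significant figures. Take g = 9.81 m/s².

Torricelli: v = √(2gh), so h = v²/(2g).
h = 2.53²/(2·9.81) = 6.40/19.62 = 0.326 m.

h ≈ 0.326 m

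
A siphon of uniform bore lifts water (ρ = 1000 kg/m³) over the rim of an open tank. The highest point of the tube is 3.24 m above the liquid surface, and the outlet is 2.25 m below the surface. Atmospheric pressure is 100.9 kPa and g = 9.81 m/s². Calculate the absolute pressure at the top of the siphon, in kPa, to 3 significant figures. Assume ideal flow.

47.0 kPa

From the surface to the outlet (both open to atmosphere, surface at rest): v = √(2g·h_out) = √(2·9.81·2.25) = 6.64 m/s.
The bore is uniform, so the speed at the crest is the same v. Bernoulli surface→crest: P_atm = P_top + ½ρv² + ρg·h_top.
P_top = 100900 − ½·1000·6.64² − 1000·9.81·3.24 = 47000 Pa.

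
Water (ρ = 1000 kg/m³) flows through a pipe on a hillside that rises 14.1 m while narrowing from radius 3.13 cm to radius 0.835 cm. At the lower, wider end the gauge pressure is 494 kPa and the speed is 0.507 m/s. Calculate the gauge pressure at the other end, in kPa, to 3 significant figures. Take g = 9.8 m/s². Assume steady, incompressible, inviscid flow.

P₂ ≈ 331 kPa

Mass conservation (A₁v₁ = A₂v₂) gives v₂ = 0.507 × 30.8/2.19 = 7.12 m/s.
Applying Bernoulli between the two ends and solving for P₂: P₂ = P₁ + ½ρ(v₁² − v₂²) − ρgΔh.
P₂ = 494000 + ½·1000·(0.507² − 7.12²) − 1000·9.8·(+14.1) = 494000 + (-25200) − (138000) = 331000 Pa.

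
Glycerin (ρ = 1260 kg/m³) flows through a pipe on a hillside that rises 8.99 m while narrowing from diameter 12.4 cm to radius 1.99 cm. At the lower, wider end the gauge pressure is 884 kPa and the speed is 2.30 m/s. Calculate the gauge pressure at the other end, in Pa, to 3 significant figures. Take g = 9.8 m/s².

Continuity gives A₁v₁ = A₂v₂, so v₂ = (121 cm²)/(12.4 cm²) × 2.30 m/s = 22.3 m/s.
Energy conservation along the streamline gives P₂ = P₁ − ½ρ(v₂² − v₁²) − ρg(h₂ − h₁).
P₂ = 884000 + ½·1260·(2.30² − 22.3²) − 1260·9.8·(+8.99) = 884000 + (-311000) − (111000) = 462000 Pa.

P₂ = 462000 Pa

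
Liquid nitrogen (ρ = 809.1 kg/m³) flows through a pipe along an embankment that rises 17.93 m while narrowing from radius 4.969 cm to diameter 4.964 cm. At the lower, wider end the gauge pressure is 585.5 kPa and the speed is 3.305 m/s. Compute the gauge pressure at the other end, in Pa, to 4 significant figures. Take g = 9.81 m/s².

By continuity, v₂ = v₁·A₁/A₂ = 3.305·(77.57/19.35) = 13.25 m/s.
Energy conservation along the streamline gives P₂ = P₁ − ½ρ(v₂² − v₁²) − ρg(h₂ − h₁).
P₂ = 585500 + ½·809.1·(3.305² − 13.25²) − 809.1·9.81·(+17.93) = 585500 + (-66570) − (142300) = 376600 Pa.

376600 Pa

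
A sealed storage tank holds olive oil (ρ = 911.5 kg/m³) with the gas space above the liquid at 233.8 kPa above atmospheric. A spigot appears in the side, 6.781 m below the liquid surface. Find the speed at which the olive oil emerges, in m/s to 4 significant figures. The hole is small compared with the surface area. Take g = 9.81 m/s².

v = 25.42 m/s

Take point 1 at the surface (v₁ ≈ 0) and point 2 at the hole (at atmospheric pressure). Bernoulli: P₁ + ρg h = P_atm + ½ρv₂².
With P₁ − P_atm = 233800 Pa, v₂ = √(2gh + 2ΔP/ρ) = √(2·9.81·6.781 + 2·233800/911.5) = 25.42 m/s.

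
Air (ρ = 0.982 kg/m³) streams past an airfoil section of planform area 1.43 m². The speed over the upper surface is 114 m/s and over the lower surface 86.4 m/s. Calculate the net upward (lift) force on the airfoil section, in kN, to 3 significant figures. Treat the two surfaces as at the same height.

F ≈ 3.88 kN

With equal heights on the two surfaces, Bernoulli gives P_lower − P_upper = ½ρ(v_upper² − v_lower²).
ΔP = ½·0.982·(114² − 86.4²) = 2720 Pa.
Lift = ΔP · A = 2720 × 1.43 = 3880 N.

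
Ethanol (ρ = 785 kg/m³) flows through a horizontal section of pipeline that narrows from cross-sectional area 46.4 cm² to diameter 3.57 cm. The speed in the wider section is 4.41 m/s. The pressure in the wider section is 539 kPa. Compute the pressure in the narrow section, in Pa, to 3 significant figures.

The volume flow rate is constant, so v₂ = (A₁/A₂)v₁ = (46.4/10.0)·4.41 = 20.4 m/s.
With no height change, Bernoulli's equation is P₁ + ½ρv₁² = P₂ + ½ρv₂².
P₂ = P₁ − ½ρ(v₂² − v₁²) = 539000 − ½·785·(20.4² − 4.41²) = 539000 − 156000 = 383000 Pa.

P₂ ≈ 383000 Pa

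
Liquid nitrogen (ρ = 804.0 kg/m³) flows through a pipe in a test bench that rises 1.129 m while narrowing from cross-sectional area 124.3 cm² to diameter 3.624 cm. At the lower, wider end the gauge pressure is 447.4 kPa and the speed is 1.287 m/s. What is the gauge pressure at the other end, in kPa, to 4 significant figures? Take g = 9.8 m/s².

Continuity gives A₁v₁ = A₂v₂, so v₂ = (124.3 cm²)/(10.31 cm²) × 1.287 m/s = 15.51 m/s.
Bernoulli: P₁ + ½ρv₁² + ρg h₁ = P₂ + ½ρv₂² + ρg h₂, so P₂ = P₁ + ½ρ(v₁² − v₂²) − ρg(h₂ − h₁).
P₂ = 447400 + ½·804.0·(1.287² − 15.51²) − 804.0·9.8·(+1.129) = 447400 + (-96030) − (8896) = 342500 Pa.

P₂ ≈ 342.5 kPa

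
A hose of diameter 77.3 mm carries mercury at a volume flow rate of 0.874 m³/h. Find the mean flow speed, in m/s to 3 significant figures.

Q = 0.874 m³/h = 0.000243 m³/s.
v = Q/A = 0.000243 / 0.00469 = 0.0517 m/s.

v = 0.0517 m/s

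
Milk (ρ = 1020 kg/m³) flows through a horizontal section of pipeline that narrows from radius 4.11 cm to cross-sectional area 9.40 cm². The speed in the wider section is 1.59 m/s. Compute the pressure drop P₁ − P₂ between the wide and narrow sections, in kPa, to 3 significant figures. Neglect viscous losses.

ΔP ≈ 39.8 kPa

The volume flow rate is constant, so v₂ = (A₁/A₂)v₁ = (53.1/9.40)·1.59 = 8.98 m/s.
With no height change, Bernoulli's equation is P₁ + ½ρv₁² = P₂ + ½ρv₂².
P₁ − P₂ = ½·1020·(8.98² − 1.59²) = ½·1020·78.0 = 39800 Pa.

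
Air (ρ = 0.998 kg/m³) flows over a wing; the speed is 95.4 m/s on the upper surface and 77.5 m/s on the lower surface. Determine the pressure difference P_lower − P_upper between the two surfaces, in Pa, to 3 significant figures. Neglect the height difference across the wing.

ΔP ≈ 1540 Pa

With negligible Δh, P + ½ρv² is constant, so P_low − P_up = ½ρ(v_up² − v_low²).
ΔP = ½·0.998·(95.4² − 77.5²) = 1540 Pa.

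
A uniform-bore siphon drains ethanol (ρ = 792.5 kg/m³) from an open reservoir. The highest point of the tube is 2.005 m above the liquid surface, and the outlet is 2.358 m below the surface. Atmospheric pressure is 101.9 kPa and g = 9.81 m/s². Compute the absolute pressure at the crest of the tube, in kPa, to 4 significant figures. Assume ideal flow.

From the surface to the outlet (both open to atmosphere, surface at rest): v = √(2g·h_out) = √(2·9.81·2.358) = 6.802 m/s.
Continuity keeps v the same throughout the tube; from surface to crest, P_atm + 0 = P_top + ½ρv² + ρg·h_top.
P_top = 101900 − ½·792.5·6.802² − 792.5·9.81·2.005 = 67980 Pa.

P_top ≈ 67.98 kPa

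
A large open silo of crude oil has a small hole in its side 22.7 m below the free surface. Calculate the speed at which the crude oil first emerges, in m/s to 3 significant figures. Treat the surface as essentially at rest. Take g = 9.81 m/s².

21.1 m/s

Bernoulli from surface to hole (P equal, v_surface ≈ 0): v = √(2gh) = √(2×9.81×22.7) = 21.1 m/s.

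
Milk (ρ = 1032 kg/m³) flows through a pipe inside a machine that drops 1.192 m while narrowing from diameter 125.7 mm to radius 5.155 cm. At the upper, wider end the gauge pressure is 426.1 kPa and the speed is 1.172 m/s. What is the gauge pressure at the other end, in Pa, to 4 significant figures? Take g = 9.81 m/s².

P₂ = 437300 Pa

The volume flow rate is constant, so v₂ = (A₁/A₂)v₁ = (124.1/83.48)·1.172 = 1.742 m/s.
Applying Bernoulli between the two ends and solving for P₂: P₂ = P₁ + ½ρ(v₁² − v₂²) − ρgΔh.
P₂ = 426100 + ½·1032·(1.172² − 1.742²) − 1032·9.81·(−1.192) = 426100 + (-857.3) − (-12070) = 437300 Pa.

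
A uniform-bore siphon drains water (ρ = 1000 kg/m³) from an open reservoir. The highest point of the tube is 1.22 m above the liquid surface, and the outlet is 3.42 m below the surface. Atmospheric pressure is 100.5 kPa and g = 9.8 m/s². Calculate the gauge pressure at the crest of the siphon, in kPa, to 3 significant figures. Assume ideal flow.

Bernoulli surface→outlet gives ½v² = g·h_out, so v = √(2·9.8·3.42) = 8.19 m/s.
The bore is uniform, so the speed at the crest is the same v. Bernoulli surface→crest: P_atm = P_top + ½ρv² + ρg·h_top.
P_top = 100500 − ½·1000·8.19² − 1000·9.8·1.22 = 55000 Pa. So P_gauge = P_top − P_atm = -45500 Pa.

P_gauge = -45.5 kPa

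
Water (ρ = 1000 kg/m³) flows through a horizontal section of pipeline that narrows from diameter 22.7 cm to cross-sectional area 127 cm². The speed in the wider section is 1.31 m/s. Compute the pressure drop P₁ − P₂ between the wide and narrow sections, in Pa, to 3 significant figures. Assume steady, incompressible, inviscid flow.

ΔP = 7860 Pa

By continuity, v₂ = v₁·A₁/A₂ = 1.31·(405/127) = 4.17 m/s.
The pipe is horizontal, so Bernoulli reduces to P₁ + ½ρv₁² = P₂ + ½ρv₂².
P₁ − P₂ = ½·1000·(4.17² − 1.31²) = ½·1000·15.7 = 7860 Pa.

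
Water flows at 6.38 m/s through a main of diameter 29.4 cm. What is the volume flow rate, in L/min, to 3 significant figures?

Q = A·v = 0.0679 m² × 6.38 m/s = 0.433 m³/s.
Converting: 0.433 m³/s × 60000 = 26000 L/min.

26000 L/min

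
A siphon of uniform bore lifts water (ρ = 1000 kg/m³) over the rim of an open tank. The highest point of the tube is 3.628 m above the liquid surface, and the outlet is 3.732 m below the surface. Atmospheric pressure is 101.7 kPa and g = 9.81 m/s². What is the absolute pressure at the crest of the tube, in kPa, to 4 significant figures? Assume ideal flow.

The outlet speed comes from Torricelli: v = √(2g·3.732) = 8.557 m/s.
With constant cross-section the crest speed equals v; applying Bernoulli from the surface up to the crest, P_top = P_atm − ½ρv² − ρg·h_top.
P_top = 101700 − ½·1000·8.557² − 1000·9.81·3.628 = 29500 Pa.

P_top ≈ 29.50 kPa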